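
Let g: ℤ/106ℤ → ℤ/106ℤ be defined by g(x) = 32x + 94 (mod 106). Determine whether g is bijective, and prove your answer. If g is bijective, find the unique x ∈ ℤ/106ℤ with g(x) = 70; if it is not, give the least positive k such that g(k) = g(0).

Recall: injectivity means: for all a, b in the domain, g(a) = g(b) implies a = b.
We have gcd(32, 106) = 2 > 1. Taking a = 0 and b = 53: g(0) = 94 and g(53) = 32·53 + 94 = 1790 ≡ 94 (mod 106).
So g(0) = g(53) while 0 ≠ 53, hence g is not injective, hence not bijective.
Since g is not bijective, we find the least positive k with g(k) = g(0): this means 32k ≡ 0 (mod 106), i.e. 106 ∣ 32k. Since gcd(32, 106) = 2, dividing through by 2 this holds exactly when 53 ∣ 16k, and as gcd(16, 53) = 1, exactly when 53 ∣ k.
The smallest positive such k is 53.

53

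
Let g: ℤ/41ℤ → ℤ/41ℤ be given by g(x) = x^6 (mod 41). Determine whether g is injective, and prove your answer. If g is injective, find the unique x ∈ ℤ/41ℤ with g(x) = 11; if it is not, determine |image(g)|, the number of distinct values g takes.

21

g(20): Repeated squaring mod 41: 20^1 ≡ 20, 20^2 ≡ 20² = 400 ≡ 31, 20^4 ≡ 31² = 961 ≡ 18. Since 6 = 4 + 2, 20^6 ≡ 18·31: 18·31 = 558 ≡ 25. So 20^6 ≡ 25 (mod 41).
g(21): Repeated squaring mod 41: 21^1 ≡ 21, 21^2 ≡ 21² = 441 ≡ 31, 21^4 ≡ 31² = 961 ≡ 18. Since 6 = 4 + 2, 21^6 ≡ 18·31: 18·31 = 558 ≡ 25. So 21^6 ≡ 25 (mod 41).
So g(20) = g(21) = 25 while 20 ≠ 21, thus g is not injective.
Since g is not injective, we determine |image(g)|. Computing x^6 mod 41 for each x (by repeated squaring, reducing mod 41 at every step), the values g(0), g(1), …, g(40) are: 0, 1, 23, 32, 37, 4, 39, 20, 31, 40, 10, 33, 36, 2, 9, 5, 16, 8, 18, 21, 25, 25, 21, 18, 8, 16, 5, 9, 2, 36, 33, 10, 40, 31, 20, 39, 4, 37, 32, 23, 1.
The distinct values are {0, 1, 2, 4, 5, 8, 9, 10, 16, 18, 20, 21, 23, 25, 31, 32, 33, 36, 37, 39, 40}; there are 21 of them.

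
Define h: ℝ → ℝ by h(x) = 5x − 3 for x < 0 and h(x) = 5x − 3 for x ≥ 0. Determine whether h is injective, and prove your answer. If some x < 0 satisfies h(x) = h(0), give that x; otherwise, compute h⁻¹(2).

1

Both pieces are strictly increasing (slopes 5 and 5), so each is injective on its own interval.
The left piece maps (−∞, 0) onto (−∞, −3); the right piece maps [0, ∞) onto [−3, ∞).
These images are disjoint, so no value is attained by both pieces. Hence h is injective.
Because the two images are disjoint, no x < 0 has h(x) = h(0), so we compute h⁻¹(2): 2 lies in [−3, ∞), so solve 5x − 3 = 2: x = (2 + 3)/5 = 1.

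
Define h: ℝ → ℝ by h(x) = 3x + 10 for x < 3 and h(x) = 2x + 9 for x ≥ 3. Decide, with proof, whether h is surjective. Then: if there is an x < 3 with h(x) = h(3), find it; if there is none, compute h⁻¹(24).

5/3

Both pieces are strictly increasing (slopes 3 and 2), so each is injective on its own interval.
The left piece maps (−∞, 3) onto (−∞, 19); the right piece maps [3, ∞) onto [15, ∞).
The union (−∞, 19) ∪ [15, ∞) covers ℝ, so h is surjective.
For the follow-up: the images overlap, so an x < 3 with h(x) = h(3) exists. h(3) = 15; solving 3x + 10 = 15 for x < 3 gives x = (15 − 10)/3 = 5/3.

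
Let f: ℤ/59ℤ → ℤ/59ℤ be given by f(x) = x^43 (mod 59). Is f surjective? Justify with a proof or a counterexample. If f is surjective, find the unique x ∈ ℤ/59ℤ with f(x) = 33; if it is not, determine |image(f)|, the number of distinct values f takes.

Since 59 is prime, the nonzero elements of ℤ/59ℤ form a cyclic group of order 58.
As gcd(43, 58) = 1, raising to the 43rd power is a bijection on this group: if u^43 ≡ v^43 then (uv^{−1})^43 = 1, and the only element of order dividing gcd(43, 58) = 1 is 1, so u = v.
With f(0) = 0 this makes f injective on all of ℤ/59ℤ, hence bijective (finite equal-size domain and codomain). In particular f is surjective.
Since f is surjective, we find the preimage of 33. The inverse of x ↦ x^43 on (ℤ/59ℤ)^× is x ↦ x^27, because 43·27 = 1161 = 20·58 + 1 ≡ 1 (mod 58) and x^{58} = 1 for x ≠ 0 (Fermat). So f⁻¹(33) = 33^27 mod 59.
Repeated squaring mod 59: 33^1 ≡ 33, 33^2 ≡ 33² = 1089 ≡ 27, 33^4 ≡ 27² = 729 ≡ 21, 33^8 ≡ 21² = 441 ≡ 28, 33^16 ≡ 28² = 784 ≡ 17. Since 27 = 16 + 8 + 2 + 1, 33^27 ≡ 17·28·27·33: 17·28 = 476 ≡ 4, then 4·27 = 108 ≡ 49, then 49·33 = 1617 ≡ 24. So 33^27 ≡ 24 (mod 59).
Hence f⁻¹(33) = 24.

24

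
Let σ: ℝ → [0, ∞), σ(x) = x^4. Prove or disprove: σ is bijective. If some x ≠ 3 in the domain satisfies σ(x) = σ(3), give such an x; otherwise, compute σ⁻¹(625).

σ(3) = 81 = (−3)^4 = σ(−3) (since 4 is even), with 3 ≠ −3. So σ is not injective, hence not bijective.
For the follow-up, such an x exists: taking x = −3 ∈ ℝ gives σ(−3) = 81 = σ(3) with −3 ≠ 3.

-3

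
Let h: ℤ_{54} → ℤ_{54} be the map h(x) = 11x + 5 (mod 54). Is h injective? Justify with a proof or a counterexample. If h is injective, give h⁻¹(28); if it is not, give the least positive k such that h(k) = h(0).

7

Recall: h is injective when h(s) = h(t) forces s = t.
If h(s) = h(t), then 11s ≡ 11t (mod 54). Because gcd(11, 54) = 1, we may cancel 11 to get s ≡ t (mod 54).
So h is injective.
We now compute 11⁻¹ mod 54 explicitly. Euclid's algorithm: 54 = 4·11 + 10, 11 = 1·10 + 1; back-substituting gives 1 = 5·11 − 1·54, so 11⁻¹ ≡ 5 (mod 54).
Since h is injective, we find h⁻¹(28): we need 11x ≡ 28 − 5 ≡ 23 (mod 54). Using 11⁻¹ = 5: x ≡ 5·23 = 115 = 2·54 + 7, so x = 7.
Check: h(7) = 11·7 + 5 = 82 = 1·54 + 28 ≡ 28 (mod 54).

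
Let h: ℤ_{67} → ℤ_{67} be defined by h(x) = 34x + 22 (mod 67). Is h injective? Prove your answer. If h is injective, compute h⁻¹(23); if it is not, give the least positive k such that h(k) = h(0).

Suppose h(s) = h(t) in ℤ_{67}. Then 34s + 22 ≡ 34t + 22 (mod 67), hence 34(s − t) ≡ 0 (mod 67).
Since gcd(34, 67) = 1, 34 is invertible modulo 67, therefore s − t ≡ 0 (mod 67), i.e. s = t.
So h is injective.
We now compute 34⁻¹ mod 67 explicitly. Euclid's algorithm: 67 = 1·34 + 33, 34 = 1·33 + 1; back-substituting gives 1 = 2·34 − 1·67, so 34⁻¹ ≡ 2 (mod 67).
Since h is injective, we compute h⁻¹(23): solve 34x + 22 ≡ 23 (mod 67), i.e. 34x ≡ 1 (mod 67).
Multiplying by 34⁻¹ = 2 gives x ≡ 2·1 = 2 ≡ 2 (mod 67).
Check: h(2) = 34·2 + 22 = 90 = 1·67 + 23 ≡ 23 (mod 67).

2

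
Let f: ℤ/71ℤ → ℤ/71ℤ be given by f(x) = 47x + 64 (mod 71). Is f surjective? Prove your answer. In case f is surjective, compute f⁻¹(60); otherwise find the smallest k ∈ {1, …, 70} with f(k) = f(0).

Since gcd(47, 71) = 1, 47 is invertible modulo 71. Euclid's algorithm: 71 = 1·47 + 24, 47 = 1·24 + 23, 24 = 1·23 + 1; back-substituting gives 1 = 68·47 − 45·71, so 47⁻¹ ≡ 68 (mod 71).
Then y ↦ 68(y − 64) is a two-sided inverse to f, so every y ∈ ℤ/71ℤ has a preimage.
Thus f is surjective.
Since f is surjective, we compute f⁻¹(60): solve 47x + 64 ≡ 60 (mod 71), i.e. 47x ≡ 67 (mod 71).
Multiplying by 47⁻¹ = 68 gives x ≡ 68·67 = 4556 = 64·71 + 12 ≡ 12 (mod 71).
Check: f(12) = 47·12 + 64 = 628 = 8·71 + 60 ≡ 60 (mod 71).

12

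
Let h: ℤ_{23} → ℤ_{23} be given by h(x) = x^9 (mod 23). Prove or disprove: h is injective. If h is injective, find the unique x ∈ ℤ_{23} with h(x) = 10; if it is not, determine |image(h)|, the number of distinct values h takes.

Since 23 is prime, the nonzero elements of ℤ_{23} form a cyclic group of order 22.
As gcd(9, 22) = 1, raising to the 9th power is a bijection on this group: if u^9 ≡ v^9 then (uv^{−1})^9 = 1, and the only element of order dividing gcd(9, 22) = 1 is 1, so u = v.
With h(0) = 0 this makes h injective on all of ℤ_{23}, hence bijective (finite equal-size domain and codomain). In particular h is injective.
Since h is injective, we find the preimage of 10. The inverse of x ↦ x^9 on (ℤ_{23})^× is x ↦ x^5, because 9·5 = 45 = 2·22 + 1 ≡ 1 (mod 22) and x^{22} = 1 for x ≠ 0 (Fermat). So h⁻¹(10) = 10^5 mod 23.
Repeated squaring mod 23: 10^1 ≡ 10, 10^2 ≡ 10² = 100 ≡ 8, 10^4 ≡ 8² = 64 ≡ 18. Since 5 = 4 + 1, 10^5 ≡ 18·10: 18·10 = 180 ≡ 19. So 10^5 ≡ 19 (mod 23).
Hence h⁻¹(10) = 19.

19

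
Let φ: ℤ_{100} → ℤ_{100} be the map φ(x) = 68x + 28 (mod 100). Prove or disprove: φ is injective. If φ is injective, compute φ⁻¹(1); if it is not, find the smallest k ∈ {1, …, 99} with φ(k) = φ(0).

25

We have gcd(68, 100) = 4 > 1. Taking a = 0 and b = 25: φ(0) = 28 and φ(25) = 68·25 + 28 = 1728 ≡ 28 (mod 100).
So φ(0) = φ(25) while 0 ≠ 25, thus φ is not injective.
Since φ is not injective, we find the least positive k with φ(k) = φ(0): this means 68k ≡ 0 (mod 100), i.e. 100 ∣ 68k. Since gcd(68, 100) = 4, dividing through by 4 this holds exactly when 25 ∣ 17k, and as gcd(17, 25) = 1, exactly when 25 ∣ k.
The smallest positive such k is 25.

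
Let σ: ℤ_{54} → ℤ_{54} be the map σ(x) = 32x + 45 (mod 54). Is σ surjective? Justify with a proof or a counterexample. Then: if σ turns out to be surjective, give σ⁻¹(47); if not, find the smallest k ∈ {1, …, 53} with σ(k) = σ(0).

27

Since gcd(32, 54) = 2, we have 32x ≡ 0 (mod 2) for all x, so σ(x) ≡ 1 (mod 2).
But 0 ≢ 1 (mod 2), so 0 ∈ ℤ_{54} has no preimage. Hence σ is not surjective.
Since σ is not surjective, we find the least positive k with σ(k) = σ(0): this means 32k ≡ 0 (mod 54), i.e. 54 ∣ 32k. Since gcd(32, 54) = 2, dividing through by 2 this holds exactly when 27 ∣ 16k, and as gcd(16, 27) = 1, exactly when 27 ∣ k.
The smallest positive such k is 27.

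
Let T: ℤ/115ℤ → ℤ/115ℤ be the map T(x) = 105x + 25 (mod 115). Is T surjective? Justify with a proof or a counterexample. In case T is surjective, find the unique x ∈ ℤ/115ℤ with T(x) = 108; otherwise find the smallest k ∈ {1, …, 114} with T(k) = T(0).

23

Recall: surjectivity means every element of the codomain has a preimage under T.
Since gcd(105, 115) = 5, we have 105x ≡ 0 (mod 5) for all x, so T(x) ≡ 0 (mod 5).
But 1 ≢ 0 (mod 5), so 1 ∈ ℤ/115ℤ has no preimage. Thus T is not surjective.
Since T is not surjective, we find the least positive k with T(k) = T(0): this means 105k ≡ 0 (mod 115), i.e. 115 ∣ 105k. Since gcd(105, 115) = 5, dividing through by 5 this holds exactly when 23 ∣ 21k, and as gcd(21, 23) = 1, exactly when 23 ∣ k.
The smallest positive such k is 23.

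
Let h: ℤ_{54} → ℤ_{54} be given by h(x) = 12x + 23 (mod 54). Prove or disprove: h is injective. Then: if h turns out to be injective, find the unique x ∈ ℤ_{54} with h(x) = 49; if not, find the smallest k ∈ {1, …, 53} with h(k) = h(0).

9

Recall: h is injective if h(a) = h(b) implies a = b.
We have gcd(12, 54) = 6 > 1. Taking a = 0 and b = 9: h(0) = 23 and h(9) = 12·9 + 23 = 131 ≡ 23 (mod 54).
So h(0) = h(9) while 0 ≠ 9, so h is not injective.
Since h is not injective, we find the least positive k with h(k) = h(0): this means 12k ≡ 0 (mod 54), i.e. 54 ∣ 12k. Since gcd(12, 54) = 6, dividing through by 6 this holds exactly when 9 ∣ 2k, and as gcd(2, 9) = 1, exactly when 9 ∣ k.
The smallest positive such k is 9.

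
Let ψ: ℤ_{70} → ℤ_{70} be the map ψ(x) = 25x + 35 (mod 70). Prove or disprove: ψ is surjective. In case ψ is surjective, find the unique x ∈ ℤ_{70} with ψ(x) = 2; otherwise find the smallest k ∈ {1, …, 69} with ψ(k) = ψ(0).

Recall that ψ is surjective if every y in the codomain equals ψ(x) for some x in the domain.
Since gcd(25, 70) = 5, we have 25x ≡ 0 (mod 5) for all x, so ψ(x) ≡ 0 (mod 5).
But 1 ≢ 0 (mod 5), so 1 ∈ ℤ_{70} has no preimage. Thus ψ is not surjective.
Since ψ is not surjective, we find the least positive k with ψ(k) = ψ(0): this means 25k ≡ 0 (mod 70), i.e. 70 ∣ 25k. Since gcd(25, 70) = 5, dividing through by 5 this holds exactly when 14 ∣ 5k, and as gcd(5, 14) = 1, exactly when 14 ∣ k.
The smallest positive such k is 14.

14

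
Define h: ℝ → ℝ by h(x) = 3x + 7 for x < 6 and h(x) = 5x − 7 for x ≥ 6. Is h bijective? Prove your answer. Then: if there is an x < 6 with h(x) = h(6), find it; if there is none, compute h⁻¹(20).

16/3

Both pieces are strictly increasing (slopes 3 and 5), so each is injective on its own interval.
The left piece maps (−∞, 6) onto (−∞, 25); the right piece maps [6, ∞) onto [23, ∞).
These images overlap. In particular h(6) = 23 (right piece), and solving 3x + 7 = 23 on the left piece gives x = 16/3 < 6.
So h(16/3) = h(6) with 16/3 ≠ 6, and h is not injective, hence not bijective. This x = 16/3 is the requested value below 6.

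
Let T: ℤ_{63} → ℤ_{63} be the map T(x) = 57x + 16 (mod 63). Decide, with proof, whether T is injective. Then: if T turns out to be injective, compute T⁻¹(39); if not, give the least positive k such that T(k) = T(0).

We have gcd(57, 63) = 3 > 1. Taking a = 0 and b = 21: T(0) = 16 and T(21) = 57·21 + 16 = 1213 ≡ 16 (mod 63).
So T(0) = T(21) while 0 ≠ 21, thus T is not injective.
Since T is not injective, we find the least positive k with T(k) = T(0): this means 57k ≡ 0 (mod 63), i.e. 63 ∣ 57k. Since gcd(57, 63) = 3, dividing through by 3 this holds exactly when 21 ∣ 19k, and as gcd(19, 21) = 1, exactly when 21 ∣ k.
The smallest positive such k is 21.

21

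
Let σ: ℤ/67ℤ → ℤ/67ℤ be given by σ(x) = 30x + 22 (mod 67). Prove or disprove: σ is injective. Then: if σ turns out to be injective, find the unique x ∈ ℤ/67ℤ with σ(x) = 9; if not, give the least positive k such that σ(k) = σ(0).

Suppose σ(u) = σ(v) in ℤ/67ℤ. Then 30u + 22 ≡ 30v + 22 (mod 67), thus 30(u − v) ≡ 0 (mod 67).
Since gcd(30, 67) = 1, 30 is invertible modulo 67, therefore u − v ≡ 0 (mod 67), i.e. u = v.
So σ is injective.
We now compute 30⁻¹ mod 67 explicitly. Euclid's algorithm: 67 = 2·30 + 7, 30 = 4·7 + 2, 7 = 3·2 + 1; back-substituting gives 1 = 38·30 − 17·67, so 30⁻¹ ≡ 38 (mod 67).
Since σ is injective, we compute σ⁻¹(9): solve 30x + 22 ≡ 9 (mod 67), i.e. 30x ≡ 54 (mod 67).
Multiplying by 30⁻¹ = 38 gives x ≡ 38·54 = 2052 = 30·67 + 42 ≡ 42 (mod 67).
Check: σ(42) = 30·42 + 22 = 1282 = 19·67 + 9 ≡ 9 (mod 67).

42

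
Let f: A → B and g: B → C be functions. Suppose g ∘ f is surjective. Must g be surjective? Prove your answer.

surjective

Let c ∈ C. Since g ∘ f is surjective, some a ∈ A has g(f(a)) = c. Then b = f(a) ∈ B satisfies g(b) = c. So g is surjective.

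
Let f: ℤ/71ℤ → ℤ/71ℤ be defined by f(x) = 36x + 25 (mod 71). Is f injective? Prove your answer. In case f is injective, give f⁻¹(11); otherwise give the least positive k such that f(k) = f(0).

43

If f(a) = f(b), then 36a ≡ 36b (mod 71). Because gcd(36, 71) = 1, we may cancel 36 to get a ≡ b (mod 71).
Thus f is injective.
We now compute 36⁻¹ mod 71 explicitly. Euclid's algorithm: 71 = 1·36 + 35, 36 = 1·35 + 1; back-substituting gives 1 = 2·36 − 1·71, so 36⁻¹ ≡ 2 (mod 71).
Since f is injective, we find f⁻¹(11): we need 36x ≡ 11 − 25 ≡ 57 (mod 71). Using 36⁻¹ = 2: x ≡ 2·57 = 114 = 1·71 + 43, so x = 43.
Check: f(43) = 36·43 + 25 = 1573 = 22·71 + 11 ≡ 11 (mod 71).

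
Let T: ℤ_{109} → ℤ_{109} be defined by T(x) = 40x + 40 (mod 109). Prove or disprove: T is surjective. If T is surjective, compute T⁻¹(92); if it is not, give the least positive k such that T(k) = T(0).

Since gcd(40, 109) = 1, 40 is invertible modulo 109. Euclid's algorithm: 109 = 2·40 + 29, 40 = 1·29 + 11, 29 = 2·11 + 7, 11 = 1·7 + 4, 7 = 1·4 + 3, 4 = 1·3 + 1; back-substituting gives 1 = 30·40 − 11·109, so 40⁻¹ ≡ 30 (mod 109).
For any y ∈ ℤ_{109}, x = 30(y − 40) mod 109 satisfies T(x) = 40·30(y − 40) + 40 ≡ y (since 40·30 ≡ 1 mod 109). So every y has a preimage.
Thus T is surjective.
Since T is surjective, we compute T⁻¹(92): solve 40x + 40 ≡ 92 (mod 109), i.e. 40x ≡ 52 (mod 109).
Multiplying by 40⁻¹ = 30 gives x ≡ 30·52 = 1560 = 14·109 + 34 ≡ 34 (mod 109).
Check: T(34) = 40·34 + 40 = 1400 = 12·109 + 92 ≡ 92 (mod 109).

34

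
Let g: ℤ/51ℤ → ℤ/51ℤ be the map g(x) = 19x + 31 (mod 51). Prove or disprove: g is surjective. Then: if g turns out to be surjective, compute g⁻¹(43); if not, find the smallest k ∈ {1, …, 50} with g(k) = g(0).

Since gcd(19, 51) = 1, 19 is invertible modulo 51. Euclid's algorithm: 51 = 2·19 + 13, 19 = 1·13 + 6, 13 = 2·6 + 1; back-substituting gives 1 = 43·19 − 16·51, so 19⁻¹ ≡ 43 (mod 51).
For any y ∈ ℤ/51ℤ, x = 43(y − 31) mod 51 satisfies g(x) = 19·43(y − 31) + 31 ≡ y (since 19·43 ≡ 1 mod 51). So every y has a preimage.
Therefore g is surjective.
Since g is surjective, we find g⁻¹(43): we need 19x ≡ 43 − 31 ≡ 12 (mod 51). Using 19⁻¹ = 43: x ≡ 43·12 = 516 = 10·51 + 6, so x = 6.
Check: g(6) = 19·6 + 31 = 145 = 2·51 + 43 ≡ 43 (mod 51).

6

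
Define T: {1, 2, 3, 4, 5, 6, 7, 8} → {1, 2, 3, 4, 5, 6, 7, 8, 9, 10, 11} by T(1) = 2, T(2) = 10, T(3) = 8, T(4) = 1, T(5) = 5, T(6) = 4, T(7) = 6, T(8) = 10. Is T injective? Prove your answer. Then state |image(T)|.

7

T(2) = 10 = T(8) with 2 ≠ 8, so T is not injective.
The image of T is {1, 2, 4, 5, 6, 8, 10}, which has 7 elements.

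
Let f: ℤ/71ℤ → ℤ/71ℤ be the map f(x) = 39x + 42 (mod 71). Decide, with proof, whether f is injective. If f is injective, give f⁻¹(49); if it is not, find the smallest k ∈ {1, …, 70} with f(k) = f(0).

2

Recall that injectivity means: for all s, t in the domain, f(s) = f(t) implies s = t.
Suppose f(s) = f(t) in ℤ/71ℤ. Then 39s + 42 ≡ 39t + 42 (mod 71), thus 39(s − t) ≡ 0 (mod 71).
Since gcd(39, 71) = 1, 39 is invertible modulo 71, therefore s − t ≡ 0 (mod 71), i.e. s = t.
So f is injective.
We now compute 39⁻¹ mod 71 explicitly. Euclid's algorithm: 71 = 1·39 + 32, 39 = 1·32 + 7, 32 = 4·7 + 4, 7 = 1·4 + 3, 4 = 1·3 + 1; back-substituting gives 1 = 51·39 − 28·71, so 39⁻¹ ≡ 51 (mod 71).
Since f is injective, we find f⁻¹(49): we need 39x ≡ 49 − 42 ≡ 7 (mod 71). Using 39⁻¹ = 51: x ≡ 51·7 = 357 = 5·71 + 2, so x = 2.
Check: f(2) = 39·2 + 42 = 120 = 1·71 + 49 ≡ 49 (mod 71).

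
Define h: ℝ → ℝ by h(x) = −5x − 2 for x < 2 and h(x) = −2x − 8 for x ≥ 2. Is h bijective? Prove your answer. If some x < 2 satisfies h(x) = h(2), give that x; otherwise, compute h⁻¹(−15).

7/2

Both pieces are strictly decreasing (slopes −5 and −2), so each is injective on its own interval.
The left piece maps (−∞, 2) onto (−12, ∞); the right piece maps [2, ∞) onto (−∞, −12].
Since −12 = −12, the images partition ℝ: h is injective and surjective, hence bijective.
Because the two images are disjoint, no x < 2 has h(x) = h(2), so we compute h⁻¹(−15): −15 lies in (−∞, −12], so solve −2x − 8 = −15: x = (−15 + 8)/(−2) = 7/2.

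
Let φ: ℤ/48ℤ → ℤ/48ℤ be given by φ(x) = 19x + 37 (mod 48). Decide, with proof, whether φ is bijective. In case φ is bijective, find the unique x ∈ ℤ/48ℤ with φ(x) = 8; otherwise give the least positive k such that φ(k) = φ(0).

Suppose φ(a) = φ(b) in ℤ/48ℤ. Then 19a + 37 ≡ 19b + 37 (mod 48), hence 19(a − b) ≡ 0 (mod 48).
Since gcd(19, 48) = 1, 19 is invertible modulo 48, hence a − b ≡ 0 (mod 48), i.e. a = b.
We now compute 19⁻¹ mod 48 explicitly. Euclid's algorithm: 48 = 2·19 + 10, 19 = 1·10 + 9, 10 = 1·9 + 1; back-substituting gives 1 = 43·19 − 17·48, so 19⁻¹ ≡ 43 (mod 48).
Then y ↦ 43(y − 37) is a two-sided inverse to φ, so every y ∈ ℤ/48ℤ has a preimage.
So φ is bijective.
Since φ is bijective, we find φ⁻¹(8): we need 19x ≡ 8 − 37 ≡ 19 (mod 48). Using 19⁻¹ = 43: x ≡ 43·19 = 817 = 17·48 + 1, so x = 1.
Check: φ(1) = 19·1 + 37 = 56 = 1·48 + 8 ≡ 8 (mod 48).

1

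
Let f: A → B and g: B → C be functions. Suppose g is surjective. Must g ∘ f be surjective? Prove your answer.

No. Take A = {0}, B = C = {0, 1, 2, 3}, f(0) = 0, and g = identity (surjective).
Then (g ∘ f)(0) = 0, and 3 ∈ C has no preimage under g ∘ f, so g ∘ f is not surjective.

not surjective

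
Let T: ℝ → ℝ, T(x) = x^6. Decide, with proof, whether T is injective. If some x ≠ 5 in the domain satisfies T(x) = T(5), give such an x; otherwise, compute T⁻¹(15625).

T(5) = 15625 = (−5)^6 = T(−5) (since 6 is even), with 5 ≠ −5. So T is not injective.
For the follow-up, such an x exists: taking x = −5 ∈ ℝ gives T(−5) = 15625 = T(5) with −5 ≠ 5.

-5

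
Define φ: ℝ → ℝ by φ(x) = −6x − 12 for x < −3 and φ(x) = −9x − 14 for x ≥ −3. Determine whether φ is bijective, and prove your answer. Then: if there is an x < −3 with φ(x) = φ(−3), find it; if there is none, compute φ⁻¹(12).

-25/6

Both pieces are strictly decreasing (slopes −6 and −9), so each is injective on its own interval.
The left piece maps (−∞, −3) onto (6, ∞); the right piece maps [−3, ∞) onto (−∞, 13].
These images overlap. In particular φ(−3) = 13 (right piece), and solving −6x − 12 = 13 on the left piece gives x = −25/6 < −3.
So φ(−25/6) = φ(−3) with −25/6 ≠ −3, and φ is not injective, hence not bijective. This x = −25/6 is the requested value below −3.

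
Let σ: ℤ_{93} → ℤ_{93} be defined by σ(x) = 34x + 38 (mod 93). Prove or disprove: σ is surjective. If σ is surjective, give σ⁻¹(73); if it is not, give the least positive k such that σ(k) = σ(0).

53

Since gcd(34, 93) = 1, 34 is invertible modulo 93. Euclid's algorithm: 93 = 2·34 + 25, 34 = 1·25 + 9, 25 = 2·9 + 7, 9 = 1·7 + 2, 7 = 3·2 + 1; back-substituting gives 1 = 52·34 − 19·93, so 34⁻¹ ≡ 52 (mod 93).
Then y ↦ 52(y − 38) is a two-sided inverse to σ, so every y ∈ ℤ_{93} has a preimage.
Hence σ is surjective.
Since σ is surjective, we find σ⁻¹(73): we need 34x ≡ 73 − 38 ≡ 35 (mod 93). Using 34⁻¹ = 52: x ≡ 52·35 = 1820 = 19·93 + 53, so x = 53.
Check: σ(53) = 34·53 + 38 = 1840 = 19·93 + 73 ≡ 73 (mod 93).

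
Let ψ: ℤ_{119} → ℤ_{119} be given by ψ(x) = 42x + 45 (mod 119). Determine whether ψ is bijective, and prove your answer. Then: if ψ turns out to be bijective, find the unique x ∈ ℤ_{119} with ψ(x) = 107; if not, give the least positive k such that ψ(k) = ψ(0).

17

We have gcd(42, 119) = 7 > 1. Taking s = 0 and t = 17: ψ(0) = 45 and ψ(17) = 42·17 + 45 = 759 ≡ 45 (mod 119).
So ψ(0) = ψ(17) while 0 ≠ 17, therefore ψ is not injective, hence not bijective.
Since ψ is not bijective, we find the least positive k with ψ(k) = ψ(0): this means 42k ≡ 0 (mod 119), i.e. 119 ∣ 42k. Since gcd(42, 119) = 7, dividing through by 7 this holds exactly when 17 ∣ 6k, and as gcd(6, 17) = 1, exactly when 17 ∣ k.
The smallest positive such k is 17.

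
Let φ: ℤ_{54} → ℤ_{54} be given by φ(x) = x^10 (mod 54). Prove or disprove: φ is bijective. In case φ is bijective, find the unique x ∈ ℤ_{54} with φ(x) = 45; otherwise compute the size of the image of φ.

φ(0) = 0^10 = 0.
φ(6): Repeated squaring mod 54: 6^1 ≡ 6, 6^2 ≡ 6² = 36, 6^4 ≡ 36² = 1296 ≡ 0, 6^8 ≡ 0² = 0. Since 10 = 8 + 2, 6^10 ≡ 0·36: 0·36 = 0. So 6^10 ≡ 0 (mod 54).
So φ(0) = φ(6) = 0 while 0 ≠ 6, so φ is not injective, hence not bijective.
Since φ is not bijective, we determine |image(φ)|. Computing x^10 mod 54 for each x (by repeated squaring, reducing mod 54 at every step), the values φ(0), φ(1), …, φ(53) are: 0, 1, 52, 27, 4, 49, 0, 7, 46, 27, 10, 43, 0, 13, 40, 27, 16, 37, 0, 19, 34, 27, 22, 31, 0, 25, 28, 27, 28, 25, 0, 31, 22, 27, 34, 19, 0, 37, 16, 27, 40, 13, 0, 43, 10, 27, 46, 7, 0, 49, 4, 27, 52, 1.
The distinct values are {0, 1, 4, 7, 10, 13, 16, 19, 22, 25, 27, 28, 31, 34, 37, 40, 43, 46, 49, 52}; there are 20 of them.

20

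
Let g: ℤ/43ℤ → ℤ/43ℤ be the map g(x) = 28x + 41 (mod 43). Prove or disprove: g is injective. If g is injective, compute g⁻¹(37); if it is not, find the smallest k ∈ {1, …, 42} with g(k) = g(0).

By definition, g is injective if g(a) = g(b) implies a = b.
If g(a) = g(b), then 28a ≡ 28b (mod 43). Because gcd(28, 43) = 1, we may cancel 28 to get a ≡ b (mod 43).
Therefore g is injective.
We now compute 28⁻¹ mod 43 explicitly. Euclid's algorithm: 43 = 1·28 + 15, 28 = 1·15 + 13, 15 = 1·13 + 2, 13 = 6·2 + 1; back-substituting gives 1 = 20·28 − 13·43, so 28⁻¹ ≡ 20 (mod 43).
Since g is injective, we find g⁻¹(37): we need 28x ≡ 37 − 41 ≡ 39 (mod 43). Using 28⁻¹ = 20: x ≡ 20·39 = 780 = 18·43 + 6, so x = 6.
Check: g(6) = 28·6 + 41 = 209 = 4·43 + 37 ≡ 37 (mod 43).

6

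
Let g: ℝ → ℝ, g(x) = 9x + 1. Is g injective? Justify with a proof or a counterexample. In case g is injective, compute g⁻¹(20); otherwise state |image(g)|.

19/9

Suppose g(x_1) = g(x_2). Then 9x_1 + 1 = 9x_2 + 1, thus 9x_1 = 9x_2, therefore x_1 = x_2.
So g is injective.
Since g is injective, we compute g⁻¹(20) = (20 − 1)/9 = 19/9.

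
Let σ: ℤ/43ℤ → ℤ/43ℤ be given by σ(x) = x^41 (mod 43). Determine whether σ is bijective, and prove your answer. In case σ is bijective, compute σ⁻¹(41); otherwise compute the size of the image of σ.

21

Since 43 is prime, the nonzero elements of ℤ/43ℤ form a cyclic group of order 42.
As gcd(41, 42) = 1, raising to the 41st power is a bijection on this group: if s^41 ≡ t^41 then (st^{−1})^41 = 1, and the only element of order dividing gcd(41, 42) = 1 is 1, so s = t.
With σ(0) = 0 this makes σ injective on all of ℤ/43ℤ, hence bijective (finite equal-size domain and codomain). In particular σ is bijective.
Since σ is bijective, we find the preimage of 41. The inverse of x ↦ x^41 on (ℤ/43ℤ)^× is x ↦ x^41, because 41·41 = 1681 = 40·42 + 1 ≡ 1 (mod 42) and x^{42} = 1 for x ≠ 0 (Fermat). So σ⁻¹(41) = 41^41 mod 43.
Repeated squaring mod 43: 41^1 ≡ 41, 41^2 ≡ 41² = 1681 ≡ 4, 41^4 ≡ 4² = 16, 41^8 ≡ 16² = 256 ≡ 41, 41^16 ≡ 41² = 1681 ≡ 4, 41^32 ≡ 4² = 16. Since 41 = 32 + 8 + 1, 41^41 ≡ 16·41·41: 16·41 = 656 ≡ 11, then 11·41 = 451 ≡ 21. So 41^41 ≡ 21 (mod 43).
Hence σ⁻¹(41) = 21.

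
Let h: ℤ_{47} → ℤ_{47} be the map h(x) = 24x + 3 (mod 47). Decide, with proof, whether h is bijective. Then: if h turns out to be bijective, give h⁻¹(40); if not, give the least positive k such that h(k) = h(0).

Recall: h is injective if h(a) = h(b) implies a = b.
Suppose h(a) = h(b) in ℤ_{47}. Then 24a + 3 ≡ 24b + 3 (mod 47), hence 24(a − b) ≡ 0 (mod 47).
Since gcd(24, 47) = 1, 24 is invertible modulo 47, therefore a − b ≡ 0 (mod 47), i.e. a = b.
We now compute 24⁻¹ mod 47 explicitly. Euclid's algorithm: 47 = 1·24 + 23, 24 = 1·23 + 1; back-substituting gives 1 = 2·24 − 1·47, so 24⁻¹ ≡ 2 (mod 47).
For any y ∈ ℤ_{47}, x = 2(y − 3) mod 47 satisfies h(x) = 24·2(y − 3) + 3 ≡ y (since 24·2 ≡ 1 mod 47). So every y has a preimage.
Therefore h is bijective.
Since h is bijective, we compute h⁻¹(40): solve 24x + 3 ≡ 40 (mod 47), i.e. 24x ≡ 37 (mod 47).
Multiplying by 24⁻¹ = 2 gives x ≡ 2·37 = 74 = 1·47 + 27 ≡ 27 (mod 47).
Check: h(27) = 24·27 + 3 = 651 = 13·47 + 40 ≡ 40 (mod 47).

27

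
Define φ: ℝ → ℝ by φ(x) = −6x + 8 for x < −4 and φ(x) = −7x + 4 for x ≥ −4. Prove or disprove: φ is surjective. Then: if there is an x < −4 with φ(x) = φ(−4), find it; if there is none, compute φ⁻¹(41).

Both pieces are strictly decreasing (slopes −6 and −7), so each is injective on its own interval.
The left piece maps (−∞, −4) onto (32, ∞); the right piece maps [−4, ∞) onto (−∞, 32].
These images together cover ℝ, so φ is surjective.
Because the two images are disjoint, no x < −4 has φ(x) = φ(−4), so we compute φ⁻¹(41): 41 lies in (32, ∞), so solve −6x + 8 = 41: x = (41 − 8)/(−6) = −11/2.

-11/2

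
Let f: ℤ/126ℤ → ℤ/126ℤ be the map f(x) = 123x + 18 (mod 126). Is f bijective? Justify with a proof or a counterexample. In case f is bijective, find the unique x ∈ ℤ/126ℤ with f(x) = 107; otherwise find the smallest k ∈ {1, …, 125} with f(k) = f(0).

42

We have gcd(123, 126) = 3 > 1. Taking u = 0 and v = 42: f(0) = 18 and f(42) = 123·42 + 18 = 5184 ≡ 18 (mod 126).
So f(0) = f(42) while 0 ≠ 42, thus f is not injective, hence not bijective.
Since f is not bijective, we find the least positive k with f(k) = f(0): this means 123k ≡ 0 (mod 126), i.e. 126 ∣ 123k. Since gcd(123, 126) = 3, dividing through by 3 this holds exactly when 42 ∣ 41k, and as gcd(41, 42) = 1, exactly when 42 ∣ k.
The smallest positive such k is 42.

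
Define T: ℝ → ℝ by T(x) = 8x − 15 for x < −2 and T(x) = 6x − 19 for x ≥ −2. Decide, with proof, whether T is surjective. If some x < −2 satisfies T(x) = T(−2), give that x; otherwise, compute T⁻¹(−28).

-3/2

Both pieces are strictly increasing (slopes 8 and 6), so each is injective on its own interval.
The left piece maps (−∞, −2) onto (−∞, −31); the right piece maps [−2, ∞) onto [−31, ∞).
These images together cover ℝ, so T is surjective.
Because the two images are disjoint, no x < −2 has T(x) = T(−2), so we compute T⁻¹(−28): −28 lies in [−31, ∞), so solve 6x − 19 = −28: x = (−28 + 19)/6 = −3/2.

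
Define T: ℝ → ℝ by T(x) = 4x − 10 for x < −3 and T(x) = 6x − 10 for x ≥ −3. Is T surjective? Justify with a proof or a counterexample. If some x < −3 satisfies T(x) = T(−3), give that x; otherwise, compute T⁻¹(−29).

-9/2

Both pieces are strictly increasing (slopes 4 and 6), so each is injective on its own interval.
The left piece maps (−∞, −3) onto (−∞, −22); the right piece maps [−3, ∞) onto [−28, ∞).
The union (−∞, −22) ∪ [−28, ∞) covers ℝ, so T is surjective.
For the follow-up: the images overlap, so an x < −3 with T(x) = T(−3) exists. T(−3) = −28; solving 4x − 10 = −28 for x < −3 gives x = (−28 + 10)/4 = −9/2.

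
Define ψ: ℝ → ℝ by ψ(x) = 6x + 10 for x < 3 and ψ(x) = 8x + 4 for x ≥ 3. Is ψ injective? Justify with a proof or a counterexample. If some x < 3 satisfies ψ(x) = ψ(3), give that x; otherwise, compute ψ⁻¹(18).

Both pieces are strictly increasing (slopes 6 and 8), so each is injective on its own interval.
The left piece maps (−∞, 3) onto (−∞, 28); the right piece maps [3, ∞) onto [28, ∞).
These images are disjoint, so no value is attained by both pieces. So ψ is injective.
Because the two images are disjoint, no x < 3 has ψ(x) = ψ(3), so we compute ψ⁻¹(18): 18 lies in (−∞, 28), so solve 6x + 10 = 18: x = (18 − 10)/6 = 4/3.

4/3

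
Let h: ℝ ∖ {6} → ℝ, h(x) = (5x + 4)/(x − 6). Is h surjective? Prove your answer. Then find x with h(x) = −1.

1/3

If h(x) = 5, cross-multiplying gives 1(5x + 4) = 5(x − 6), which simplifies to 4 = −30 — false.  So 5 has no preimage and h is not surjective.
Solving h(x) = −1: cross-multiplying gives 5x + 4 = −1(x − 6), which rearranges to 6x = 2, so x = 1/3.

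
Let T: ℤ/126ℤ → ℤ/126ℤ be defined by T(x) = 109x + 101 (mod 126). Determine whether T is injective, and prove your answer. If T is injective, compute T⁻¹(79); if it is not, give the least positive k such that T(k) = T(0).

68

If T(x_1) = T(x_2), then 109x_1 ≡ 109x_2 (mod 126). Because gcd(109, 126) = 1, we may cancel 109 to get x_1 ≡ x_2 (mod 126).
Therefore T is injective.
We now compute 109⁻¹ mod 126 explicitly. Euclid's algorithm: 126 = 1·109 + 17, 109 = 6·17 + 7, 17 = 2·7 + 3, 7 = 2·3 + 1; back-substituting gives 1 = 37·109 − 32·126, so 109⁻¹ ≡ 37 (mod 126).
Since T is injective, we find T⁻¹(79): we need 109x ≡ 79 − 101 ≡ 104 (mod 126). Using 109⁻¹ = 37: x ≡ 37·104 = 3848 = 30·126 + 68, so x = 68.
Check: T(68) = 109·68 + 101 = 7513 = 59·126 + 79 ≡ 79 (mod 126).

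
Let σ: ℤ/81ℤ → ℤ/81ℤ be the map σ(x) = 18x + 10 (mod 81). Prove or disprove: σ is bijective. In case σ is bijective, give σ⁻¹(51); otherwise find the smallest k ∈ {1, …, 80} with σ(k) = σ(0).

We have gcd(18, 81) = 9 > 1. Taking u = 0 and v = 9: σ(0) = 10 and σ(9) = 18·9 + 10 = 172 ≡ 10 (mod 81).
So σ(0) = σ(9) while 0 ≠ 9, hence σ is not injective, hence not bijective.
Since σ is not bijective, we find the least positive k with σ(k) = σ(0): this means 18k ≡ 0 (mod 81), i.e. 81 ∣ 18k. Since gcd(18, 81) = 9, dividing through by 9 this holds exactly when 9 ∣ 2k, and as gcd(2, 9) = 1, exactly when 9 ∣ k.
The smallest positive such k is 9.

9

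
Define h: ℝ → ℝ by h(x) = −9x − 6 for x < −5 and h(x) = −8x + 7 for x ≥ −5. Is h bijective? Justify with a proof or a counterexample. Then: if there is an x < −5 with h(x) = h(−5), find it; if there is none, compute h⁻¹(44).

-53/9

Both pieces are strictly decreasing (slopes −9 and −8), so each is injective on its own interval.
The left piece maps (−∞, −5) onto (39, ∞); the right piece maps [−5, ∞) onto (−∞, 47].
These images overlap. In particular h(−5) = 47 (right piece), and solving −9x − 6 = 47 on the left piece gives x = −53/9 < −5.
So h(−53/9) = h(−5) with −53/9 ≠ −5, and h is not injective, hence not bijective. This x = −53/9 is the requested value below −5.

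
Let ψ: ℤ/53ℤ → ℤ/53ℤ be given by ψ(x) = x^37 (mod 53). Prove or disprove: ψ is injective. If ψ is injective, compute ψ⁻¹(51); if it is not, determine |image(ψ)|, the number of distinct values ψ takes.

Since 53 is prime, the nonzero elements of ℤ/53ℤ form a cyclic group of order 52.
As gcd(37, 52) = 1, raising to the 37th power is a bijection on this group: if a^37 ≡ b^37 then (ab^{−1})^37 = 1, and the only element of order dividing gcd(37, 52) = 1 is 1, so a = b.
With ψ(0) = 0 this makes ψ injective on all of ℤ/53ℤ, hence bijective (finite equal-size domain and codomain). In particular ψ is injective.
Since ψ is injective, we find the preimage of 51. The inverse of x ↦ x^37 on (ℤ/53ℤ)^× is x ↦ x^45, because 37·45 = 1665 = 32·52 + 1 ≡ 1 (mod 52) and x^{52} = 1 for x ≠ 0 (Fermat). So ψ⁻¹(51) = 51^45 mod 53.
Repeated squaring mod 53: 51^1 ≡ 51, 51^2 ≡ 51² = 2601 ≡ 4, 51^4 ≡ 4² = 16, 51^8 ≡ 16² = 256 ≡ 44, 51^16 ≡ 44² = 1936 ≡ 28, 51^32 ≡ 28² = 784 ≡ 42. Since 45 = 32 + 8 + 4 + 1, 51^45 ≡ 42·44·16·51: 42·44 = 1848 ≡ 46, then 46·16 = 736 ≡ 47, then 47·51 = 2397 ≡ 12. So 51^45 ≡ 12 (mod 53).
Hence ψ⁻¹(51) = 12.

12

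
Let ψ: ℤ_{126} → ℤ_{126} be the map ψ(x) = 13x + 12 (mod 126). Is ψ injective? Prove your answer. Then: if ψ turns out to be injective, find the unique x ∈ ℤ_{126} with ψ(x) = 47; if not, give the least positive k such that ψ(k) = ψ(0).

If ψ(u) = ψ(v), then 13u ≡ 13v (mod 126). Because gcd(13, 126) = 1, we may cancel 13 to get u ≡ v (mod 126).
Thus ψ is injective.
We now compute 13⁻¹ mod 126 explicitly. Euclid's algorithm: 126 = 9·13 + 9, 13 = 1·9 + 4, 9 = 2·4 + 1; back-substituting gives 1 = 97·13 − 10·126, so 13⁻¹ ≡ 97 (mod 126).
Since ψ is injective, we compute ψ⁻¹(47): solve 13x + 12 ≡ 47 (mod 126), i.e. 13x ≡ 35 (mod 126).
Multiplying by 13⁻¹ = 97 gives x ≡ 97·35 = 3395 = 26·126 + 119 ≡ 119 (mod 126).
Check: ψ(119) = 13·119 + 12 = 1559 = 12·126 + 47 ≡ 47 (mod 126).

119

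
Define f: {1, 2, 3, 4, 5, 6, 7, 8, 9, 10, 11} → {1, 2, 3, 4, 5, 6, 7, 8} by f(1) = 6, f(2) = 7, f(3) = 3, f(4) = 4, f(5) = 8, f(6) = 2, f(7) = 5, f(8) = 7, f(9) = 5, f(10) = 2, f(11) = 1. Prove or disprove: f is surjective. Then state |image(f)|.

Every element of the codomain has a preimage: 1 = f(11), 2 = f(6), 3 = f(3), 4 = f(4), 5 = f(7), 6 = f(1), 7 = f(2), 8 = f(5).
Therefore f is surjective.
The image of f is {1, 2, 3, 4, 5, 6, 7, 8}, which has 8 elements.

8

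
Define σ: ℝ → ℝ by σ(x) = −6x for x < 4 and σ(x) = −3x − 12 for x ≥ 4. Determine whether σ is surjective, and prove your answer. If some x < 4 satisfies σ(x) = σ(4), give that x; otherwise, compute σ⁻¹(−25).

Both pieces are strictly decreasing (slopes −6 and −3), so each is injective on its own interval.
The left piece maps (−∞, 4) onto (−24, ∞); the right piece maps [4, ∞) onto (−∞, −24].
These images together cover ℝ, so σ is surjective.
Because the two images are disjoint, no x < 4 has σ(x) = σ(4), so we compute σ⁻¹(−25): −25 lies in (−∞, −24], so solve −3x − 12 = −25: x = (−25 + 12)/(−3) = 13/3.

13/3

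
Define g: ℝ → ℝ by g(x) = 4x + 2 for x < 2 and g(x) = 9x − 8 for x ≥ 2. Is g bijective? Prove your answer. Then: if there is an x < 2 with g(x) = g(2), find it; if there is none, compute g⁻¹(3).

1/4

Both pieces are strictly increasing (slopes 4 and 9), so each is injective on its own interval.
The left piece maps (−∞, 2) onto (−∞, 10); the right piece maps [2, ∞) onto [10, ∞).
Since 10 = 10, the images partition ℝ: g is injective and surjective, hence bijective.
Because the two images are disjoint, no x < 2 has g(x) = g(2), so we compute g⁻¹(3): 3 lies in (−∞, 10), so solve 4x + 2 = 3: x = (3 − 2)/4 = 1/4.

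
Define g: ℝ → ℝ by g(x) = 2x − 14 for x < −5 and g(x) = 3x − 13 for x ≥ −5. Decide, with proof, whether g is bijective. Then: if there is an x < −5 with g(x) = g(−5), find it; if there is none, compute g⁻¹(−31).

Both pieces are strictly increasing (slopes 2 and 3), so each is injective on its own interval.
The left piece maps (−∞, −5) onto (−∞, −24); the right piece maps [−5, ∞) onto [−28, ∞).
These images overlap. In particular g(−5) = −28 (right piece), and solving 2x − 14 = −28 on the left piece gives x = −7 < −5.
So g(−7) = g(−5) with −7 ≠ −5, and g is not injective, hence not bijective. This x = −7 is the requested value below −5.

-7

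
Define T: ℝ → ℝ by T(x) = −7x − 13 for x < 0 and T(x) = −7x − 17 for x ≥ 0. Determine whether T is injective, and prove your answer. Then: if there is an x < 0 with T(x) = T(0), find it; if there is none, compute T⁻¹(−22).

5/7

Both pieces are strictly decreasing (slopes −7 and −7), so each is injective on its own interval.
The left piece maps (−∞, 0) onto (−13, ∞); the right piece maps [0, ∞) onto (−∞, −17].
These images are disjoint, so no value is attained by both pieces. So T is injective.
Because the two images are disjoint, no x < 0 has T(x) = T(0), so we compute T⁻¹(−22): −22 lies in (−∞, −17], so solve −7x − 17 = −22: x = (−22 + 17)/(−7) = 5/7.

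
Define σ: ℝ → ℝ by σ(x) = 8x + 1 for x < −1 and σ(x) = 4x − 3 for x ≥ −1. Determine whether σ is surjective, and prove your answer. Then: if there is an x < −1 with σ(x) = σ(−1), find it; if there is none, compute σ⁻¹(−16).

Both pieces are strictly increasing (slopes 8 and 4), so each is injective on its own interval.
The left piece maps (−∞, −1) onto (−∞, −7); the right piece maps [−1, ∞) onto [−7, ∞).
These images together cover ℝ, so σ is surjective.
Because the two images are disjoint, no x < −1 has σ(x) = σ(−1), so we compute σ⁻¹(−16): −16 lies in (−∞, −7), so solve 8x + 1 = −16: x = (−16 − 1)/8 = −17/8.

-17/8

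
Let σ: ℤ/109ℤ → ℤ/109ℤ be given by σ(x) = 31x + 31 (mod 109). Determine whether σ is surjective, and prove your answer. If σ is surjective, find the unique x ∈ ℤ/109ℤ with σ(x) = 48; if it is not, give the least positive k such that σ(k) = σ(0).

99

Since gcd(31, 109) = 1, 31 is invertible modulo 109. Euclid's algorithm: 109 = 3·31 + 16, 31 = 1·16 + 15, 16 = 1·15 + 1; back-substituting gives 1 = 102·31 − 29·109, so 31⁻¹ ≡ 102 (mod 109).
Then y ↦ 102(y − 31) is a two-sided inverse to σ, so every y ∈ ℤ/109ℤ has a preimage.
Hence σ is surjective.
Since σ is surjective, we compute σ⁻¹(48): solve 31x + 31 ≡ 48 (mod 109), i.e. 31x ≡ 17 (mod 109).
Multiplying by 31⁻¹ = 102 gives x ≡ 102·17 = 1734 = 15·109 + 99 ≡ 99 (mod 109).
Check: σ(99) = 31·99 + 31 = 3100 = 28·109 + 48 ≡ 48 (mod 109).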